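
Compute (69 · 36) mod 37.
5

Reduce the factors first: 69 ≡ 32 (mod 37), so 69 · 36 ≡ 32 · 36 (mod 37). 32 · 36 = 1152. Dividing by 37: 1152 = 31·37 + 5. So (69 · 36) mod 37 = 5.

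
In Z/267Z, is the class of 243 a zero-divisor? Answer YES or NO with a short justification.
gcd(243, 267) = 3 > 1, so 243 is not a unit in Z/267Z. In Z/nZ every nonzero non-unit is a zero-divisor: explicitly, take b = 267/gcd = 89 ≠ 0 (mod 267); then 243·89 = 21627 = 81·267, i.e. 243·89 ≡ 0 (mod 267). So 243 is a zero-divisor.

Final answer: YES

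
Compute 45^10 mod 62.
25

Use repeated squaring. Binary(10) = 1010. Walk through the bits of the exponent 10 left-to-right: at each bit after the leading one, square the running value, then multiply by 45 if the bit is 1 (always reducing mod 62):
  bit 1 = 1 (leading): start with 45.
  bit 2 = 0: square 45^2 = 2025 ≡ 41 (mod 62).
  bit 3 = 1: square 41^2 = 1681 ≡ 7; bit is 1, so multiply 7·45 = 315 ≡ 5 (mod 62).
  bit 4 = 0: square 5^2 = 25 (mod 62).
Final value: 45^10 ≡ 25 (mod 62).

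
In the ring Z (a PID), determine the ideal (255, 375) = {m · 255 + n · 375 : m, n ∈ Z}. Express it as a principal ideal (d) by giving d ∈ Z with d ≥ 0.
(255, 375) = (15); d = 15

In the PID Z, (a, b) is generated by gcd(a, b). Compute gcd(375, 255) with the extended Euclidean algorithm, tracking rows (r, s, t) with s·375 + t·255 = r:
  row A: (375, 1, 0)   [1·375 + 0·255 = 375]
  row B: (255, 0, 1)   [0·375 + 1·255 = 255]
  375 = 1·255 + 120   → row C = row A − 1·row B = (120, 1, −1)   [check: 1·375 − 1·255 = 120]
  255 = 2·120 + 15   → row D = row B − 2·row C = (15, −2, 3)   [check: −2·375 + 3·255 = 15]
  120 = 8·15 + 0   → remainder 0, stop. gcd = 15 (last nonzero row D).
So gcd(255, 375) = 15, with Bézout identity −2·375 + 3·255 = 15. Containment (⊇): the Bézout identity exhibits 15 as an element of (255, 375), giving (15) ⊆ (255, 375). Containment (⊆): since 15 | 255 and 15 | 375 (255 = 15·17, 375 = 15·25), every Z-linear combination of 255 and 375 is divisible by 15, so (255, 375) ⊆ (15). Therefore (255, 375) = (15), d = 15.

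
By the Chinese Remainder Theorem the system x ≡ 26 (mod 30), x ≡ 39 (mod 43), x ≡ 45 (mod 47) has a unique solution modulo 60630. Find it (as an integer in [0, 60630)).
x ≡ 23216 (mod 60630); the representative in [0, 60630) is 23216

The moduli 30, 43, 47 are pairwise coprime, so by the CRT there is a unique solution mod 30·43·47 = 60630.
Solve by successive substitution. Start with x ≡ 26 (mod 30).
  Combine with x ≡ 39 (mod 43): write x = 26 + 30·t and require 26 + 30·t ≡ 39 (mod 43), i.e. 30·t ≡ 39 − 26 ≡ 13 (mod 43). Since 30^(−1) ≡ 33 (mod 43), t ≡ 33·13 ≡ 42 (mod 43). So x ≡ 26 + 30·42 = 1286 (mod 1290).
  Combine with x ≡ 45 (mod 47): write x = 1286 + 1290·t and require 1286 + 1290·t ≡ 45 (mod 47), i.e. 1290·t ≡ 45 − 1286 ≡ 28 (mod 47). Since 1290^(−1) ≡ 9 (mod 47) (1290 ≡ 21 (mod 47)), t ≡ 9·28 ≡ 17 (mod 47). So x ≡ 1286 + 1290·17 = 23216 (mod 60630).
Unique solution in [0, 60630): x = 23216.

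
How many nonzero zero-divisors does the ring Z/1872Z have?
In Z/1872Z each nonzero element is either a unit (gcd with 1872 is 1) or a zero-divisor (gcd > 1). The number of units is φ(1872): factorise 1872 = 2^4 · 3^2 · 13, so φ(1872) = (2^4 − 2^3) · (3^2 − 3^1) · (13 − 1) = 8 · 6 · 12 = 576. The nonzero elements number 1872 − 1 = 1871. Hence the nonzero zero-divisors number 1871 − 576 = 1295.

Final answer: Z/1872Z has 1295 nonzero zero-divisors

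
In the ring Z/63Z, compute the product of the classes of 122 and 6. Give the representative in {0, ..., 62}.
Reduce the factors first: 122 ≡ 59 (mod 63), so 122 · 6 ≡ 59 · 6 (mod 63). 59 · 6 = 354. Dividing by 63: 354 = 5·63 + 39. So (122 · 6) mod 63 = 39.

Final answer: 39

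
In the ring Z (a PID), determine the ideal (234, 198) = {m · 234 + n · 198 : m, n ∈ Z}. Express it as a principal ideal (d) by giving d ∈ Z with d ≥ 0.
In the PID Z, (a, b) is generated by gcd(a, b). Compute gcd(234, 198) with the extended Euclidean algorithm, tracking rows (r, s, t) with s·234 + t·198 = r:
  row A: (234, 1, 0)   [1·234 + 0·198 = 234]
  row B: (198, 0, 1)   [0·234 + 1·198 = 198]
  234 = 1·198 + 36   → row C = row A − 1·row B = (36, 1, −1)   [check: 1·234 − 1·198 = 36]
  198 = 5·36 + 18   → row D = row B − 5·row C = (18, −5, 6)   [check: −5·234 + 6·198 = 18]
  36 = 2·18 + 0   → remainder 0, stop. gcd = 18 (last nonzero row D).
So gcd(234, 198) = 18, with Bézout identity −5·234 + 6·198 = 18. Containment (⊇): the Bézout identity exhibits 18 as an element of (234, 198), giving (18) ⊆ (234, 198). Containment (⊆): since 18 | 234 and 18 | 198 (234 = 18·13, 198 = 18·11), every Z-linear combination of 234 and 198 is divisible by 18, so (234, 198) ⊆ (18). Therefore (234, 198) = (18), d = 18.

Final answer: (234, 198) = (18); d = 18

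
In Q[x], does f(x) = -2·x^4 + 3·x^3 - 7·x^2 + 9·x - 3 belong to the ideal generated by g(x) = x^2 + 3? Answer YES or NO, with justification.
In Q[x] the ideal (g) consists of all multiples of g, so f ∈ (g) iff g | f, i.e. iff the remainder of f on division by g is 0. Divide f by g (g is monic, so eliminate the leading term of the running remainder at each step):
  leading term -2·x^4: subtract (-2·x^2)·g(x) = -2·x^4 - 6·x^2, leaving 3·x^3 - x^2 + 9·x - 3
  leading term 3·x^3: subtract (3·x)·g(x) = 3·x^3 + 9·x, leaving -x^2 - 3
  leading term -x^2: subtract (-1)·g(x) = -x^2 - 3, leaving 0
The remainder is 0, so f(x) = g(x) · h(x) with h(x) = -2·x^2 + 3·x - 1. Hence g | f, i.e. f ∈ (g).

Final answer: YES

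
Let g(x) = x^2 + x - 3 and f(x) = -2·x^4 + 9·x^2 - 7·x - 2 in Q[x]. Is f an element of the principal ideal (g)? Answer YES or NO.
In Q[x] the ideal (g) consists of all multiples of g, so f ∈ (g) iff g | f, i.e. iff the remainder of f on division by g is 0. Divide f by g (g is monic, so eliminate the leading term of the running remainder at each step):
  leading term -2·x^4: subtract (-2·x^2)·g(x) = -2·x^4 - 2·x^3 + 6·x^2, leaving 2·x^3 + 3·x^2 - 7·x - 2
  leading term 2·x^3: subtract (2·x)·g(x) = 2·x^3 + 2·x^2 - 6·x, leaving x^2 - x - 2
  leading term x^2: subtract (1)·g(x) = x^2 + x - 3, leaving 1 - 2·x
The remainder r(x) = 1 - 2·x ≠ 0 (and deg r < deg g), so g ∤ f, i.e. f ∉ (g).

Final answer: NO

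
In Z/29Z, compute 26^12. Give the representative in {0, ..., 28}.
Use repeated squaring. Binary(12) = 1100. Walk through the bits of the exponent 12 left-to-right: at each bit after the leading one, square the running value, then multiply by 26 if the bit is 1 (always reducing mod 29):
  bit 1 = 1 (leading): start with 26.
  bit 2 = 1: square 26^2 = 676 ≡ 9; bit is 1, so multiply 9·26 = 234 ≡ 2 (mod 29).
  bit 3 = 0: square 2^2 = 4 (mod 29).
  bit 4 = 0: square 4^2 = 16 (mod 29).
Final value: 26^12 ≡ 16 (mod 29).

Final answer: 16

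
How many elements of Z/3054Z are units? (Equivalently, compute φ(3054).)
An element a ∈ Z/3054Z is a unit iff gcd(a, 3054) = 1, so the number of units is φ(3054). φ is multiplicative, with φ(p^e) = p^e − p^(e−1). Factorise 3054 = 2 · 3 · 509. Then
  φ(3054) = (2 − 1) · (3 − 1) · (509 − 1) = 1 · 2 · 508 = 1016.

Final answer: Z/3054Z has φ(3054) = 1016 units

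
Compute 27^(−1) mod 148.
Apply the extended Euclidean algorithm to (148, 27), tracking rows (r, s, t) with s·148 + t·27 = r. Each division r_prev = q·r_cur + r_new produces the new row as (previous row) − q·(current row):
  row A: (148, 1, 0)   [1·148 + 0·27 = 148]
  row B: (27, 0, 1)   [0·148 + 1·27 = 27]
  148 = 5·27 + 13   → row C = row A − 5·row B = (13, 1, −5)   [check: 1·148 − 5·27 = 13]
  27 = 2·13 + 1   → row D = row B − 2·row C = (1, −2, 11)   [check: −2·148 + 11·27 = 1]
  13 = 13·1 + 0   → remainder 0, stop. gcd = 1 (last nonzero row D).
The gcd is 1, so 27 is invertible mod 148. The last nonzero row gives −2·148 + 11·27 = 1, so t = 11. So 27^(−1) ≡ 11 (mod 148). Verify: 27 · 11 = 297 ≡ 1 (mod 148). ✓

Final answer: 27^(−1) ≡ 11 (mod 148)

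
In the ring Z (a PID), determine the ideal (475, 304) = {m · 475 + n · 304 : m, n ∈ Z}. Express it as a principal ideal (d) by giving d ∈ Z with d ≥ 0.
In the PID Z, (a, b) is generated by gcd(a, b). Compute gcd(475, 304) with the extended Euclidean algorithm, tracking rows (r, s, t) with s·475 + t·304 = r:
  row A: (475, 1, 0)   [1·475 + 0·304 = 475]
  row B: (304, 0, 1)   [0·475 + 1·304 = 304]
  475 = 1·304 + 171   → row C = row A − 1·row B = (171, 1, −1)   [check: 1·475 − 1·304 = 171]
  304 = 1·171 + 133   → row D = row B − 1·row C = (133, −1, 2)   [check: −1·475 + 2·304 = 133]
  171 = 1·133 + 38   → row E = row C − 1·row D = (38, 2, −3)   [check: 2·475 − 3·304 = 38]
  133 = 3·38 + 19   → row F = row D − 3·row E = (19, −7, 11)   [check: −7·475 + 11·304 = 19]
  38 = 2·19 + 0   → remainder 0, stop. gcd = 19 (last nonzero row F).
So gcd(475, 304) = 19, with Bézout identity −7·475 + 11·304 = 19. Containment (⊇): the Bézout identity exhibits 19 as an element of (475, 304), giving (19) ⊆ (475, 304). Containment (⊆): since 19 | 475 and 19 | 304 (475 = 19·25, 304 = 19·16), every Z-linear combination of 475 and 304 is divisible by 19, so (475, 304) ⊆ (19). Therefore (475, 304) = (19), d = 19.

Final answer: (475, 304) = (19); d = 19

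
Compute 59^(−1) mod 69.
Apply the extended Euclidean algorithm to (69, 59), tracking rows (r, s, t) with s·69 + t·59 = r. Each division r_prev = q·r_cur + r_new produces the new row as (previous row) − q·(current row):
  row A: (69, 1, 0)   [1·69 + 0·59 = 69]
  row B: (59, 0, 1)   [0·69 + 1·59 = 59]
  69 = 1·59 + 10   → row C = row A − 1·row B = (10, 1, −1)   [check: 1·69 − 1·59 = 10]
  59 = 5·10 + 9   → row D = row B − 5·row C = (9, −5, 6)   [check: −5·69 + 6·59 = 9]
  10 = 1·9 + 1   → row E = row C − 1·row D = (1, 6, −7)   [check: 6·69 − 7·59 = 1]
  9 = 9·1 + 0   → remainder 0, stop. gcd = 1 (last nonzero row E).
The gcd is 1, so 59 is invertible mod 69. The last nonzero row gives 6·69 − 7·59 = 1, so t = −7. So 59^(−1) ≡ −7 ≡ 62 (mod 69). Verify: 59 · 62 = 3658 ≡ 1 (mod 69). ✓

Final answer: 59^(−1) ≡ 62 (mod 69)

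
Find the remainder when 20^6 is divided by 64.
0

Use repeated squaring. Binary(6) = 110. Walk through the bits of the exponent 6 left-to-right: at each bit after the leading one, square the running value, then multiply by 20 if the bit is 1 (always reducing mod 64):
  bit 1 = 1 (leading): start with 20.
  bit 2 = 1: square 20^2 = 400 ≡ 16; bit is 1, so multiply 16·20 = 320 ≡ 0 (mod 64).
  bit 3 = 0: square 0^2 = 0 (mod 64).
Final value: 20^6 ≡ 0 (mod 64).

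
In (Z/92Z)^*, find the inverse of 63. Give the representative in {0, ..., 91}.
63^(−1) ≡ 19 (mod 92)

Apply the extended Euclidean algorithm to (92, 63), tracking rows (r, s, t) with s·92 + t·63 = r. Each division r_prev = q·r_cur + r_new produces the new row as (previous row) − q·(current row):
  row A: (92, 1, 0)   [1·92 + 0·63 = 92]
  row B: (63, 0, 1)   [0·92 + 1·63 = 63]
  92 = 1·63 + 29   → row C = row A − 1·row B = (29, 1, −1)   [check: 1·92 − 1·63 = 29]
  63 = 2·29 + 5   → row D = row B − 2·row C = (5, −2, 3)   [check: −2·92 + 3·63 = 5]
  29 = 5·5 + 4   → row E = row C − 5·row D = (4, 11, −16)   [check: 11·92 − 16·63 = 4]
  5 = 1·4 + 1   → row F = row D − 1·row E = (1, −13, 19)   [check: −13·92 + 19·63 = 1]
  4 = 4·1 + 0   → remainder 0, stop. gcd = 1 (last nonzero row F).
The gcd is 1, so 63 is invertible mod 92. The last nonzero row gives −13·92 + 19·63 = 1, so t = 19. So 63^(−1) ≡ 19 (mod 92). Verify: 63 · 19 = 1197 ≡ 1 (mod 92). ✓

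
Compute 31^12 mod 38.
1

Use repeated squaring. Binary(12) = 1100. Walk through the bits of the exponent 12 left-to-right: at each bit after the leading one, square the running value, then multiply by 31 if the bit is 1 (always reducing mod 38):
  bit 1 = 1 (leading): start with 31.
  bit 2 = 1: square 31^2 = 961 ≡ 11; bit is 1, so multiply 11·31 = 341 ≡ 37 (mod 38).
  bit 3 = 0: square 37^2 = 1369 ≡ 1 (mod 38).
  bit 4 = 0: square 1^2 = 1 (mod 38).
Final value: 31^12 ≡ 1 (mod 38).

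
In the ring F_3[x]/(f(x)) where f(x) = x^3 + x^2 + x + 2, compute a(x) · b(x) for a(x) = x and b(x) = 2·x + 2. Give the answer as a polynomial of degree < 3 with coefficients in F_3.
Multiply as integer polynomials: a · b = 2·x^2 + 2·x. Reducing coefficients mod 3: a · b ≡ 2·x^2 + 2·x. This already has degree < 3, so no reduction by f is needed. Hence a · b ≡ 2·x^2 + 2·x in F_3[x]/(f).

Final answer: a · b ≡ 2·x^2 + 2·x (mod f(x))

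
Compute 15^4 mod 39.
Use repeated squaring. Binary(4) = 100. Walk through the bits of the exponent 4 left-to-right: at each bit after the leading one, square the running value, then multiply by 15 if the bit is 1 (always reducing mod 39):
  bit 1 = 1 (leading): start with 15.
  bit 2 = 0: square 15^2 = 225 ≡ 30 (mod 39).
  bit 3 = 0: square 30^2 = 900 ≡ 3 (mod 39).
Final value: 15^4 ≡ 3 (mod 39).

Final answer: 3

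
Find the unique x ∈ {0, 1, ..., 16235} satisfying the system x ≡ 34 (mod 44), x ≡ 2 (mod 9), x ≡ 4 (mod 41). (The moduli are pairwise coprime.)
The moduli 44, 9, 41 are pairwise coprime, so by the CRT there is a unique solution mod 44·9·41 = 16236.
Solve by successive substitution. Start with x ≡ 34 (mod 44).
  Combine with x ≡ 2 (mod 9): write x = 34 + 44·t and require 34 + 44·t ≡ 2 (mod 9), i.e. 44·t ≡ 2 − 34 ≡ 4 (mod 9). Since 44^(−1) ≡ 8 (mod 9) (44 ≡ 8 (mod 9)), t ≡ 8·4 ≡ 5 (mod 9). So x ≡ 34 + 44·5 = 254 (mod 396).
  Combine with x ≡ 4 (mod 41): write x = 254 + 396·t and require 254 + 396·t ≡ 4 (mod 41), i.e. 396·t ≡ 4 − 254 ≡ 37 (mod 41). Since 396^(−1) ≡ 38 (mod 41) (396 ≡ 27 (mod 41)), t ≡ 38·37 ≡ 12 (mod 41). So x ≡ 254 + 396·12 = 5006 (mod 16236).
Unique solution in [0, 16236): x = 5006.

Final answer: x ≡ 5006 (mod 16236); the representative in [0, 16236) is 5006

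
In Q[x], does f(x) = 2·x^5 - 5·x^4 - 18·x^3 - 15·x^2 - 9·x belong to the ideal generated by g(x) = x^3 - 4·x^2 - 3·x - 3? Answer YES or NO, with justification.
In Q[x] the ideal (g) consists of all multiples of g, so f ∈ (g) iff g | f, i.e. iff the remainder of f on division by g is 0. Divide f by g (g is monic, so eliminate the leading term of the running remainder at each step):
  leading term 2·x^5: subtract (2·x^2)·g(x) = 2·x^5 - 8·x^4 - 6·x^3 - 6·x^2, leaving 3·x^4 - 12·x^3 - 9·x^2 - 9·x
  leading term 3·x^4: subtract (3·x)·g(x) = 3·x^4 - 12·x^3 - 9·x^2 - 9·x, leaving 0
The remainder is 0, so f(x) = g(x) · h(x) with h(x) = 2·x^2 + 3·x. Hence g | f, i.e. f ∈ (g).

Final answer: YES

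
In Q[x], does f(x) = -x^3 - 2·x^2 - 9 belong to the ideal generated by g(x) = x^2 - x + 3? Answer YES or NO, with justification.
In Q[x] the ideal (g) consists of all multiples of g, so f ∈ (g) iff g | f, i.e. iff the remainder of f on division by g is 0. Divide f by g (g is monic, so eliminate the leading term of the running remainder at each step):
  leading term -x^3: subtract (-x)·g(x) = -x^3 + x^2 - 3·x, leaving -3·x^2 + 3·x - 9
  leading term -3·x^2: subtract (-3)·g(x) = -3·x^2 + 3·x - 9, leaving 0
The remainder is 0, so f(x) = g(x) · h(x) with h(x) = -x - 3. Hence g | f, i.e. f ∈ (g).

Final answer: YES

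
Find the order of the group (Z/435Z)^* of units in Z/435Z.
|(Z/435Z)^*| = 224

(Z/435Z)^* consists of the classes a with gcd(a, 435) = 1, so its order is φ(435). φ is multiplicative, with φ(p^e) = p^e − p^(e−1). Factorise 435 = 3 · 5 · 29. Then
  φ(435) = (3 − 1) · (5 − 1) · (29 − 1) = 2 · 4 · 28 = 224.
Thus |(Z/435Z)^*| = 224.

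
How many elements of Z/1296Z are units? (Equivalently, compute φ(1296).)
An element a ∈ Z/1296Z is a unit iff gcd(a, 1296) = 1, so the number of units is φ(1296). φ is multiplicative, with φ(p^e) = p^e − p^(e−1). Factorise 1296 = 2^4 · 3^4. Then
  φ(1296) = (2^4 − 2^3) · (3^4 − 3^3) = 8 · 54 = 432.

Final answer: Z/1296Z has φ(1296) = 432 units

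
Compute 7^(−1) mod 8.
7^(−1) ≡ 7 (mod 8)

Apply the extended Euclidean algorithm to (8, 7), tracking rows (r, s, t) with s·8 + t·7 = r. Each division r_prev = q·r_cur + r_new produces the new row as (previous row) − q·(current row):
  row A: (8, 1, 0)   [1·8 + 0·7 = 8]
  row B: (7, 0, 1)   [0·8 + 1·7 = 7]
  8 = 1·7 + 1   → row C = row A − 1·row B = (1, 1, −1)   [check: 1·8 − 1·7 = 1]
  7 = 7·1 + 0   → remainder 0, stop. gcd = 1 (last nonzero row C).
The gcd is 1, so 7 is invertible mod 8. The last nonzero row gives 1·8 − 1·7 = 1, so t = −1. So 7^(−1) ≡ −1 ≡ 7 (mod 8). Verify: 7 · 7 = 49 ≡ 1 (mod 8). ✓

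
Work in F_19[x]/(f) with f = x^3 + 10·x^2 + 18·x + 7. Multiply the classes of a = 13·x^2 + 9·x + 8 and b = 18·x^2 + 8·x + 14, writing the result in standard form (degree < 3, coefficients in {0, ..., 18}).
Multiply as integer polynomials: a · b = 234·x^4 + 266·x^3 + 398·x^2 + 190·x + 112. Reducing coefficients mod 19: a · b ≡ 6·x^4 + 18·x^2 + 17. Now divide by f(x) = x^3 + 10·x^2 + 18·x + 7 in F_19[x], eliminating the leading term at each step:
  leading term 6·x^4: subtract (6·x)·f(x) = 6·x^4 + 3·x^3 + 13·x^2 + 4·x, leaving 16·x^3 + 5·x^2 + 15·x + 17 (coefficients mod 19)
  leading term 16·x^3: subtract (16)·f(x) = 16·x^3 + 8·x^2 + 3·x + 17, leaving 16·x^2 + 12·x (coefficients mod 19)
The degree is now < 3, so this is the remainder. Hence a · b ≡ 16·x^2 + 12·x in F_19[x]/(f).

Final answer: a · b ≡ 16·x^2 + 12·x (mod f(x))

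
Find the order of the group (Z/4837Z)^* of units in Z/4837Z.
(Z/4837Z)^* consists of the classes a with gcd(a, 4837) = 1, so its order is φ(4837). φ is multiplicative, with φ(p^e) = p^e − p^(e−1). Factorise 4837 = 7 · 691. Then
  φ(4837) = (7 − 1) · (691 − 1) = 6 · 690 = 4140.
Thus |(Z/4837Z)^*| = 4140.

Final answer: |(Z/4837Z)^*| = 4140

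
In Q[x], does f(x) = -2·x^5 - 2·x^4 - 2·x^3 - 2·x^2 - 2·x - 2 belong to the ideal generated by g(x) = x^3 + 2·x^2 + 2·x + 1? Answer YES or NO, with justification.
YES

In Q[x] the ideal (g) consists of all multiples of g, so f ∈ (g) iff g | f, i.e. iff the remainder of f on division by g is 0. Divide f by g (g is monic, so eliminate the leading term of the running remainder at each step):
  leading term -2·x^5: subtract (-2·x^2)·g(x) = -2·x^5 - 4·x^4 - 4·x^3 - 2·x^2, leaving 2·x^4 + 2·x^3 - 2·x - 2
  leading term 2·x^4: subtract (2·x)·g(x) = 2·x^4 + 4·x^3 + 4·x^2 + 2·x, leaving -2·x^3 - 4·x^2 - 4·x - 2
  leading term -2·x^3: subtract (-2)·g(x) = -2·x^3 - 4·x^2 - 4·x - 2, leaving 0
The remainder is 0, so f(x) = g(x) · h(x) with h(x) = -2·x^2 + 2·x - 2. Hence g | f, i.e. f ∈ (g).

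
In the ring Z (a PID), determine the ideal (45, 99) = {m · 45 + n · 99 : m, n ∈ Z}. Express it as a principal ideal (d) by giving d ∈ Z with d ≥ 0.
In the PID Z, (a, b) is generated by gcd(a, b). Compute gcd(99, 45) with the extended Euclidean algorithm, tracking rows (r, s, t) with s·99 + t·45 = r:
  row A: (99, 1, 0)   [1·99 + 0·45 = 99]
  row B: (45, 0, 1)   [0·99 + 1·45 = 45]
  99 = 2·45 + 9   → row C = row A − 2·row B = (9, 1, −2)   [check: 1·99 − 2·45 = 9]
  45 = 5·9 + 0   → remainder 0, stop. gcd = 9 (last nonzero row C).
So gcd(45, 99) = 9, with Bézout identity 1·99 − 2·45 = 9. Containment (⊇): the Bézout identity exhibits 9 as an element of (45, 99), giving (9) ⊆ (45, 99). Containment (⊆): since 9 | 45 and 9 | 99 (45 = 9·5, 99 = 9·11), every Z-linear combination of 45 and 99 is divisible by 9, so (45, 99) ⊆ (9). Therefore (45, 99) = (9), d = 9.

Final answer: (45, 99) = (9); d = 9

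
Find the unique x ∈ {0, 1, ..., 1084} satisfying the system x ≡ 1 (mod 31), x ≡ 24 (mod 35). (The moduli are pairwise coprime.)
x ≡ 94 (mod 1085); the representative in [0, 1085) is 94

The moduli 31, 35 are pairwise coprime, so by the CRT there is a unique solution mod 31·35 = 1085.
Solve by successive substitution. Start with x ≡ 1 (mod 31).
  Combine with x ≡ 24 (mod 35): write x = 1 + 31·t and require 1 + 31·t ≡ 24 (mod 35), i.e. 31·t ≡ 24 − 1 ≡ 23 (mod 35). Since 31^(−1) ≡ 26 (mod 35), t ≡ 26·23 ≡ 3 (mod 35). So x ≡ 1 + 31·3 = 94 (mod 1085).
Unique solution in [0, 1085): x = 94.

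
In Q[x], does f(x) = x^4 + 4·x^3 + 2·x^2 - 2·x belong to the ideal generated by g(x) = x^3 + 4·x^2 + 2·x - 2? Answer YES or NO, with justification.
YES

In Q[x] the ideal (g) consists of all multiples of g, so f ∈ (g) iff g | f, i.e. iff the remainder of f on division by g is 0. Divide f by g (g is monic, so eliminate the leading term of the running remainder at each step):
  leading term x^4: subtract (x)·g(x) = x^4 + 4·x^3 + 2·x^2 - 2·x, leaving 0
The remainder is 0, so f(x) = g(x) · h(x) with h(x) = x. Hence g | f, i.e. f ∈ (g).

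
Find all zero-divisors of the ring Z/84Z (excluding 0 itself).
An element a ∈ Z/84Z (with a ≠ 0) is a zero-divisor iff gcd(a, 84) > 1 (because a is a unit precisely when gcd(a, n) = 1, and in Z/nZ every nonzero, non-unit element is a zero-divisor). Scan a = 1, ..., 83 and keep those with gcd(a, 84) > 1:
  gcd(2, 84) = 2, gcd(3, 84) = 3, gcd(4, 84) = 4, gcd(6, 84) = 6, gcd(7, 84) = 7, gcd(8, 84) = 4, gcd(9, 84) = 3, gcd(10, 84) = 2, gcd(12, 84) = 12, gcd(14, 84) = 14, gcd(15, 84) = 3, gcd(16, 84) = 4, gcd(18, 84) = 6, gcd(20, 84) = 4, gcd(21, 84) = 21, gcd(22, 84) = 2, gcd(24, 84) = 12, gcd(26, 84) = 2, gcd(27, 84) = 3, gcd(28, 84) = 28, gcd(30, 84) = 6, gcd(32, 84) = 4, gcd(33, 84) = 3, gcd(34, 84) = 2, gcd(35, 84) = 7, gcd(36, 84) = 12, gcd(38, 84) = 2, gcd(39, 84) = 3, gcd(40, 84) = 4, gcd(42, 84) = 42, gcd(44, 84) = 4, gcd(45, 84) = 3, gcd(46, 84) = 2, gcd(48, 84) = 12, gcd(49, 84) = 7, gcd(50, 84) = 2, gcd(51, 84) = 3, gcd(52, 84) = 4, gcd(54, 84) = 6, gcd(56, 84) = 28, gcd(57, 84) = 3, gcd(58, 84) = 2, gcd(60, 84) = 12, gcd(62, 84) = 2, gcd(63, 84) = 21, gcd(64, 84) = 4, gcd(66, 84) = 6, gcd(68, 84) = 4, gcd(69, 84) = 3, gcd(70, 84) = 14, gcd(72, 84) = 12, gcd(74, 84) = 2, gcd(75, 84) = 3, gcd(76, 84) = 4, gcd(77, 84) = 7, gcd(78, 84) = 6, gcd(80, 84) = 4, gcd(81, 84) = 3, gcd(82, 84) = 2.
All other a ∈ {1, ..., 83} have gcd(a, 84) = 1 and are units. So the nonzero zero-divisors are exactly the 59 values of a appearing in this scan.

Final answer: nonzero zero-divisors of Z/84Z = {2, 3, 4, 6, 7, 8, 9, 10, 12, 14, 15, 16, 18, 20, 21, 22, 24, 26, 27, 28, 30, 32, 33, 34, 35, 36, 38, 39, 40, 42, 44, 45, 46, 48, 49, 50, 51, 52, 54, 56, 57, 58, 60, 62, 63, 64, 66, 68, 69, 70, 72, 74, 75, 76, 77, 78, 80, 81, 82}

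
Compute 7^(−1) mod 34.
7^(−1) ≡ 5 (mod 34)

Apply the extended Euclidean algorithm to (34, 7), tracking rows (r, s, t) with s·34 + t·7 = r. Each division r_prev = q·r_cur + r_new produces the new row as (previous row) − q·(current row):
  row A: (34, 1, 0)   [1·34 + 0·7 = 34]
  row B: (7, 0, 1)   [0·34 + 1·7 = 7]
  34 = 4·7 + 6   → row C = row A − 4·row B = (6, 1, −4)   [check: 1·34 − 4·7 = 6]
  7 = 1·6 + 1   → row D = row B − 1·row C = (1, −1, 5)   [check: −1·34 + 5·7 = 1]
  6 = 6·1 + 0   → remainder 0, stop. gcd = 1 (last nonzero row D).
The gcd is 1, so 7 is invertible mod 34. The last nonzero row gives −1·34 + 5·7 = 1, so t = 5. So 7^(−1) ≡ 5 (mod 34). Verify: 7 · 5 = 35 ≡ 1 (mod 34). ✓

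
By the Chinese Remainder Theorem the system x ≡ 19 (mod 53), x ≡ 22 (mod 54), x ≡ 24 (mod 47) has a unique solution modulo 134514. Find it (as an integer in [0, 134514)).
The moduli 53, 54, 47 are pairwise coprime, so by the CRT there is a unique solution mod 53·54·47 = 134514.
Solve by successive substitution. Start with x ≡ 19 (mod 53).
  Combine with x ≡ 22 (mod 54): write x = 19 + 53·t and require 19 + 53·t ≡ 22 (mod 54), i.e. 53·t ≡ 22 − 19 ≡ 3 (mod 54). Since 53^(−1) ≡ 53 (mod 54), t ≡ 53·3 ≡ 51 (mod 54). So x ≡ 19 + 53·51 = 2722 (mod 2862).
  Combine with x ≡ 24 (mod 47): write x = 2722 + 2862·t and require 2722 + 2862·t ≡ 24 (mod 47), i.e. 2862·t ≡ 24 − 2722 ≡ 28 (mod 47). Since 2862^(−1) ≡ 28 (mod 47) (2862 ≡ 42 (mod 47)), t ≡ 28·28 ≡ 32 (mod 47). So x ≡ 2722 + 2862·32 = 94306 (mod 134514).
Unique solution in [0, 134514): x = 94306.

Final answer: x ≡ 94306 (mod 134514); the representative in [0, 134514) is 94306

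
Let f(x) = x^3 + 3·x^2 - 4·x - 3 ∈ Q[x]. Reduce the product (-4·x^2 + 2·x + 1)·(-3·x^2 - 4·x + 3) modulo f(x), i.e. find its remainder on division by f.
First multiply in Q[x] without reducing: a · b = 12·x^4 + 10·x^3 - 23·x^2 + 2·x + 3. Now divide by f(x) = x^3 + 3·x^2 - 4·x - 3, eliminating the leading term at each step:
  leading term 12·x^4: subtract (12·x)·f(x) = 12·x^4 + 36·x^3 - 48·x^2 - 36·x, leaving -26·x^3 + 25·x^2 + 38·x + 3
  leading term -26·x^3: subtract (-26)·f(x) = -26·x^3 - 78·x^2 + 104·x + 78, leaving 103·x^2 - 66·x - 75
The degree is now < 3, so this is the remainder. Hence a · b ≡ 103·x^2 - 66·x - 75 in Q[x]/(f).

Final answer: a · b ≡ 103·x^2 - 66·x - 75 (mod f(x))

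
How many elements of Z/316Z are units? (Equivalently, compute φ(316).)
An element a ∈ Z/316Z is a unit iff gcd(a, 316) = 1, so the number of units is φ(316). φ is multiplicative, with φ(p^e) = p^e − p^(e−1). Factorise 316 = 2^2 · 79. Then
  φ(316) = (2^2 − 2^1) · (79 − 1) = 2 · 78 = 156.

Final answer: Z/316Z has φ(316) = 156 units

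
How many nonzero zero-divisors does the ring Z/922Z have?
Z/922Z has 461 nonzero zero-divisors

In Z/922Z each nonzero element is either a unit (gcd with 922 is 1) or a zero-divisor (gcd > 1). The number of units is φ(922): factorise 922 = 2 · 461, so φ(922) = (2 − 1) · (461 − 1) = 1 · 460 = 460. The nonzero elements number 922 − 1 = 921. Hence the nonzero zero-divisors number 921 − 460 = 461.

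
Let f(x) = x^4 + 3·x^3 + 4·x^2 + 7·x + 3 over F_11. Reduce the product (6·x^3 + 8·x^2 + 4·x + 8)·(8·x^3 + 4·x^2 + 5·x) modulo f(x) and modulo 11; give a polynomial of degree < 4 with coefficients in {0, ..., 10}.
a · b ≡ 7·x^3 + 9·x^2 + 4·x + 10 (mod f(x))

Multiply as integer polynomials: a · b = 48·x^6 + 88·x^5 + 94·x^4 + 120·x^3 + 52·x^2 + 40·x. Reducing coefficients mod 11: a · b ≡ 4·x^6 + 6·x^4 + 10·x^3 + 8·x^2 + 7·x. Now divide by f(x) = x^4 + 3·x^3 + 4·x^2 + 7·x + 3 in F_11[x], eliminating the leading term at each step:
  leading term 4·x^6: subtract (4·x^2)·f(x) = 4·x^6 + x^5 + 5·x^4 + 6·x^3 + x^2, leaving 10·x^5 + x^4 + 4·x^3 + 7·x^2 + 7·x (coefficients mod 11)
  leading term 10·x^5: subtract (10·x)·f(x) = 10·x^5 + 8·x^4 + 7·x^3 + 4·x^2 + 8·x, leaving 4·x^4 + 8·x^3 + 3·x^2 + 10·x (coefficients mod 11)
  leading term 4·x^4: subtract (4)·f(x) = 4·x^4 + x^3 + 5·x^2 + 6·x + 1, leaving 7·x^3 + 9·x^2 + 4·x + 10 (coefficients mod 11)
The degree is now < 4, so this is the remainder. Hence a · b ≡ 7·x^3 + 9·x^2 + 4·x + 10 in F_11[x]/(f).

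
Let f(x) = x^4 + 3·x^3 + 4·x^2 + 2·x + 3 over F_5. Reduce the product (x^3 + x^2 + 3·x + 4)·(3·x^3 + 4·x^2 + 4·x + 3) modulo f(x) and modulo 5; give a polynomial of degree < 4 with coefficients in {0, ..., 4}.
a · b ≡ 2·x^2 + 4·x + 4 (mod f(x))

Multiply as integer polynomials: a · b = 3·x^6 + 7·x^5 + 17·x^4 + 31·x^3 + 31·x^2 + 25·x + 12. Reducing coefficients mod 5: a · b ≡ 3·x^6 + 2·x^5 + 2·x^4 + x^3 + x^2 + 2. Now divide by f(x) = x^4 + 3·x^3 + 4·x^2 + 2·x + 3 in F_5[x], eliminating the leading term at each step:
  leading term 3·x^6: subtract (3·x^2)·f(x) = 3·x^6 + 4·x^5 + 2·x^4 + x^3 + 4·x^2, leaving 3·x^5 + 2·x^2 + 2 (coefficients mod 5)
  leading term 3·x^5: subtract (3·x)·f(x) = 3·x^5 + 4·x^4 + 2·x^3 + x^2 + 4·x, leaving x^4 + 3·x^3 + x^2 + x + 2 (coefficients mod 5)
  leading term x^4: subtract (1)·f(x) = x^4 + 3·x^3 + 4·x^2 + 2·x + 3, leaving 2·x^2 + 4·x + 4 (coefficients mod 5)
The degree is now < 4, so this is the remainder. Hence a · b ≡ 2·x^2 + 4·x + 4 in F_5[x]/(f).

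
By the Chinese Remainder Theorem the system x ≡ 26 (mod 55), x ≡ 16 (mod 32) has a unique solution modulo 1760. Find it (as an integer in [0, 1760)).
The moduli 55, 32 are pairwise coprime, so by the CRT there is a unique solution mod 55·32 = 1760.
Solve by successive substitution. Start with x ≡ 26 (mod 55).
  Combine with x ≡ 16 (mod 32): write x = 26 + 55·t and require 26 + 55·t ≡ 16 (mod 32), i.e. 55·t ≡ 16 − 26 ≡ 22 (mod 32). Since 55^(−1) ≡ 7 (mod 32) (55 ≡ 23 (mod 32)), t ≡ 7·22 ≡ 26 (mod 32). So x ≡ 26 + 55·26 = 1456 (mod 1760).
Unique solution in [0, 1760): x = 1456.

Final answer: x ≡ 1456 (mod 1760); the representative in [0, 1760) is 1456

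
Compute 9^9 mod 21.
15

Use repeated squaring. Binary(9) = 1001. Walk through the bits of the exponent 9 left-to-right: at each bit after the leading one, square the running value, then multiply by 9 if the bit is 1 (always reducing mod 21):
  bit 1 = 1 (leading): start with 9.
  bit 2 = 0: square 9^2 = 81 ≡ 18 (mod 21).
  bit 3 = 0: square 18^2 = 324 ≡ 9 (mod 21).
  bit 4 = 1: square 9^2 = 81 ≡ 18; bit is 1, so multiply 18·9 = 162 ≡ 15 (mod 21).
Final value: 9^9 ≡ 15 (mod 21).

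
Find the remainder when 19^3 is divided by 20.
Use repeated squaring. Binary(3) = 11. Walk through the bits of the exponent 3 left-to-right: at each bit after the leading one, square the running value, then multiply by 19 if the bit is 1 (always reducing mod 20):
  bit 1 = 1 (leading): start with 19.
  bit 2 = 1: square 19^2 = 361 ≡ 1; bit is 1, so multiply 1·19 = 19 (mod 20).
Final value: 19^3 ≡ 19 (mod 20).

Final answer: 19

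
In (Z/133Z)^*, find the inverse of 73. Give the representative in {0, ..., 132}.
Apply the extended Euclidean algorithm to (133, 73), tracking rows (r, s, t) with s·133 + t·73 = r. Each division r_prev = q·r_cur + r_new produces the new row as (previous row) − q·(current row):
  row A: (133, 1, 0)   [1·133 + 0·73 = 133]
  row B: (73, 0, 1)   [0·133 + 1·73 = 73]
  133 = 1·73 + 60   → row C = row A − 1·row B = (60, 1, −1)   [check: 1·133 − 1·73 = 60]
  73 = 1·60 + 13   → row D = row B − 1·row C = (13, −1, 2)   [check: −1·133 + 2·73 = 13]
  60 = 4·13 + 8   → row E = row C − 4·row D = (8, 5, −9)   [check: 5·133 − 9·73 = 8]
  13 = 1·8 + 5   → row F = row D − 1·row E = (5, −6, 11)   [check: −6·133 + 11·73 = 5]
  8 = 1·5 + 3   → row G = row E − 1·row F = (3, 11, −20)   [check: 11·133 − 20·73 = 3]
  5 = 1·3 + 2   → row H = row F − 1·row G = (2, −17, 31)   [check: −17·133 + 31·73 = 2]
  3 = 1·2 + 1   → row I = row G − 1·row H = (1, 28, −51)   [check: 28·133 − 51·73 = 1]
  2 = 2·1 + 0   → remainder 0, stop. gcd = 1 (last nonzero row I).
The gcd is 1, so 73 is invertible mod 133. The last nonzero row gives 28·133 − 51·73 = 1, so t = −51. So 73^(−1) ≡ −51 ≡ 82 (mod 133). Verify: 73 · 82 = 5986 ≡ 1 (mod 133). ✓

Final answer: 73^(−1) ≡ 82 (mod 133)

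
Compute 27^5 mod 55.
Use repeated squaring. Binary(5) = 101. Walk through the bits of the exponent 5 left-to-right: at each bit after the leading one, square the running value, then multiply by 27 if the bit is 1 (always reducing mod 55):
  bit 1 = 1 (leading): start with 27.
  bit 2 = 0: square 27^2 = 729 ≡ 14 (mod 55).
  bit 3 = 1: square 14^2 = 196 ≡ 31; bit is 1, so multiply 31·27 = 837 ≡ 12 (mod 55).
Final value: 27^5 ≡ 12 (mod 55).

Final answer: 12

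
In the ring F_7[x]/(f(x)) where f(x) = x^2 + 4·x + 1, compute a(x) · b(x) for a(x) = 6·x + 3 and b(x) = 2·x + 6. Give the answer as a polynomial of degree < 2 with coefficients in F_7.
a · b ≡ x + 6 (mod f(x))

Multiply as integer polynomials: a · b = 12·x^2 + 42·x + 18. Reducing coefficients mod 7: a · b ≡ 5·x^2 + 4. Now divide by f(x) = x^2 + 4·x + 1 in F_7[x], eliminating the leading term at each step:
  leading term 5·x^2: subtract (5)·f(x) = 5·x^2 + 6·x + 5, leaving x + 6 (coefficients mod 7)
The degree is now < 2, so this is the remainder. Hence a · b ≡ x + 6 in F_7[x]/(f).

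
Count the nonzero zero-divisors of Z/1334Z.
Z/1334Z has 717 nonzero zero-divisors

In Z/1334Z each nonzero element is either a unit (gcd with 1334 is 1) or a zero-divisor (gcd > 1). The number of units is φ(1334): factorise 1334 = 2 · 23 · 29, so φ(1334) = (2 − 1) · (23 − 1) · (29 − 1) = 1 · 22 · 28 = 616. The nonzero elements number 1334 − 1 = 1333. Hence the nonzero zero-divisors number 1333 − 616 = 717.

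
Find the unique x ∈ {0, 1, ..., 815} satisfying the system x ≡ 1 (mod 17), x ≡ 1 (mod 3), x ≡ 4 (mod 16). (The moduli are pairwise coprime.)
The moduli 17, 3, 16 are pairwise coprime, so by the CRT there is a unique solution mod 17·3·16 = 816.
Solve by successive substitution. Start with x ≡ 1 (mod 17).
  Combine with x ≡ 1 (mod 3): write x = 1 + 17·t and require 1 + 17·t ≡ 1 (mod 3), i.e. 17·t ≡ 1 − 1 ≡ 0 (mod 3). Since 17^(−1) ≡ 2 (mod 3) (17 ≡ 2 (mod 3)), t ≡ 2·0 ≡ 0 (mod 3). So x ≡ 1 + 17·0 = 1 (mod 51).
  Combine with x ≡ 4 (mod 16): write x = 1 + 51·t and require 1 + 51·t ≡ 4 (mod 16), i.e. 51·t ≡ 4 − 1 ≡ 3 (mod 16). Since 51^(−1) ≡ 11 (mod 16) (51 ≡ 3 (mod 16)), t ≡ 11·3 ≡ 1 (mod 16). So x ≡ 1 + 51·1 = 52 (mod 816).
Unique solution in [0, 816): x = 52.

Final answer: x ≡ 52 (mod 816); the representative in [0, 816) is 52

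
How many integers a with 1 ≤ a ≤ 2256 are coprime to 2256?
The number of a ∈ {1, ..., 2256} with gcd(a, 2256) = 1 is by definition Euler's totient φ(2256). φ is multiplicative, with φ(p^e) = p^e − p^(e−1). Factorise 2256 = 2^4 · 3 · 47. Then
  φ(2256) = (2^4 − 2^3) · (3 − 1) · (47 − 1) = 8 · 2 · 46 = 736.
So there are 736 such integers.

Final answer: 736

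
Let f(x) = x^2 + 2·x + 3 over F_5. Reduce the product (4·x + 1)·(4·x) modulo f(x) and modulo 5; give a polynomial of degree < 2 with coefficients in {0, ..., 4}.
Multiply as integer polynomials: a · b = 16·x^2 + 4·x. Reducing coefficients mod 5: a · b ≡ x^2 + 4·x. Now divide by f(x) = x^2 + 2·x + 3 in F_5[x], eliminating the leading term at each step:
  leading term x^2: subtract (1)·f(x) = x^2 + 2·x + 3, leaving 2·x + 2 (coefficients mod 5)
The degree is now < 2, so this is the remainder. Hence a · b ≡ 2·x + 2 in F_5[x]/(f).

Final answer: a · b ≡ 2·x + 2 (mod f(x))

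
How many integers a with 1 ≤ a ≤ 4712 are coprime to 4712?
The number of a ∈ {1, ..., 4712} with gcd(a, 4712) = 1 is by definition Euler's totient φ(4712). φ is multiplicative, with φ(p^e) = p^e − p^(e−1). Factorise 4712 = 2^3 · 19 · 31. Then
  φ(4712) = (2^3 − 2^2) · (19 − 1) · (31 − 1) = 4 · 18 · 30 = 2160.
So there are 2160 such integers.

Final answer: 2160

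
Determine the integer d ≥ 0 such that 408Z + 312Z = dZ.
(408, 312) = (24); d = 24

In the PID Z, (a, b) is generated by gcd(a, b). Compute gcd(408, 312) with the extended Euclidean algorithm, tracking rows (r, s, t) with s·408 + t·312 = r:
  row A: (408, 1, 0)   [1·408 + 0·312 = 408]
  row B: (312, 0, 1)   [0·408 + 1·312 = 312]
  408 = 1·312 + 96   → row C = row A − 1·row B = (96, 1, −1)   [check: 1·408 − 1·312 = 96]
  312 = 3·96 + 24   → row D = row B − 3·row C = (24, −3, 4)   [check: −3·408 + 4·312 = 24]
  96 = 4·24 + 0   → remainder 0, stop. gcd = 24 (last nonzero row D).
So gcd(408, 312) = 24, with Bézout identity −3·408 + 4·312 = 24. Containment (⊇): the Bézout identity exhibits 24 as an element of (408, 312), giving (24) ⊆ (408, 312). Containment (⊆): since 24 | 408 and 24 | 312 (408 = 24·17, 312 = 24·13), every Z-linear combination of 408 and 312 is divisible by 24, so (408, 312) ⊆ (24). Therefore (408, 312) = (24), d = 24.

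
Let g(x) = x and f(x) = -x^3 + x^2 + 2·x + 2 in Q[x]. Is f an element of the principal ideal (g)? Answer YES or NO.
NO

In Q[x] the ideal (g) consists of all multiples of g, so f ∈ (g) iff g | f, i.e. iff the remainder of f on division by g is 0. Divide f by g (g is monic, so eliminate the leading term of the running remainder at each step):
  leading term -x^3: subtract (-x^2)·g(x) = -x^3, leaving x^2 + 2·x + 2
  leading term x^2: subtract (x)·g(x) = x^2, leaving 2·x + 2
  leading term 2·x: subtract (2)·g(x) = 2·x, leaving 2
The remainder r(x) = 2 ≠ 0 (and deg r < deg g), so g ∤ f, i.e. f ∉ (g).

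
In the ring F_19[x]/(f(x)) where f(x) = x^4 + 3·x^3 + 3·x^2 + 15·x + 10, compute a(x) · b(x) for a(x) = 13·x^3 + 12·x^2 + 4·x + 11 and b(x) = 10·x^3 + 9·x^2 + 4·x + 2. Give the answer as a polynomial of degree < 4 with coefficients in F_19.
Multiply as integer polynomials: a · b = 130·x^6 + 237·x^5 + 200·x^4 + 220·x^3 + 139·x^2 + 52·x + 22. Reducing coefficients mod 19: a · b ≡ 16·x^6 + 9·x^5 + 10·x^4 + 11·x^3 + 6·x^2 + 14·x + 3. Now divide by f(x) = x^4 + 3·x^3 + 3·x^2 + 15·x + 10 in F_19[x], eliminating the leading term at each step:
  leading term 16·x^6: subtract (16·x^2)·f(x) = 16·x^6 + 10·x^5 + 10·x^4 + 12·x^3 + 8·x^2, leaving 18·x^5 + 18·x^3 + 17·x^2 + 14·x + 3 (coefficients mod 19)
  leading term 18·x^5: subtract (18·x)·f(x) = 18·x^5 + 16·x^4 + 16·x^3 + 4·x^2 + 9·x, leaving 3·x^4 + 2·x^3 + 13·x^2 + 5·x + 3 (coefficients mod 19)
  leading term 3·x^4: subtract (3)·f(x) = 3·x^4 + 9·x^3 + 9·x^2 + 7·x + 11, leaving 12·x^3 + 4·x^2 + 17·x + 11 (coefficients mod 19)
The degree is now < 4, so this is the remainder. Hence a · b ≡ 12·x^3 + 4·x^2 + 17·x + 11 in F_19[x]/(f).

Final answer: a · b ≡ 12·x^3 + 4·x^2 + 17·x + 11 (mod f(x))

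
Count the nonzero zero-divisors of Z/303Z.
In Z/303Z each nonzero element is either a unit (gcd with 303 is 1) or a zero-divisor (gcd > 1). The number of units is φ(303): factorise 303 = 3 · 101, so φ(303) = (3 − 1) · (101 − 1) = 2 · 100 = 200. The nonzero elements number 303 − 1 = 302. Hence the nonzero zero-divisors number 302 − 200 = 102.

Final answer: Z/303Z has 102 nonzero zero-divisors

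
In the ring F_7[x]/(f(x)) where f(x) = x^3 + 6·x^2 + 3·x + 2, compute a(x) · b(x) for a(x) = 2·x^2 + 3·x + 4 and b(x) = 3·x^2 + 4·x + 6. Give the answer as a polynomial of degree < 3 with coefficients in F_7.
a · b ≡ 6·x^2 + 2·x + 6 (mod f(x))

Multiply as integer polynomials: a · b = 6·x^4 + 17·x^3 + 36·x^2 + 34·x + 24. Reducing coefficients mod 7: a · b ≡ 6·x^4 + 3·x^3 + x^2 + 6·x + 3. Now divide by f(x) = x^3 + 6·x^2 + 3·x + 2 in F_7[x], eliminating the leading term at each step:
  leading term 6·x^4: subtract (6·x)·f(x) = 6·x^4 + x^3 + 4·x^2 + 5·x, leaving 2·x^3 + 4·x^2 + x + 3 (coefficients mod 7)
  leading term 2·x^3: subtract (2)·f(x) = 2·x^3 + 5·x^2 + 6·x + 4, leaving 6·x^2 + 2·x + 6 (coefficients mod 7)
The degree is now < 3, so this is the remainder. Hence a · b ≡ 6·x^2 + 2·x + 6 in F_7[x]/(f).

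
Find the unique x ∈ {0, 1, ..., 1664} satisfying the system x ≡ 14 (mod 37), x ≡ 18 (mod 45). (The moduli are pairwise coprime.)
x ≡ 828 (mod 1665); the representative in [0, 1665) is 828

The moduli 37, 45 are pairwise coprime, so by the CRT there is a unique solution mod 37·45 = 1665.
Solve by successive substitution. Start with x ≡ 14 (mod 37).
  Combine with x ≡ 18 (mod 45): write x = 14 + 37·t and require 14 + 37·t ≡ 18 (mod 45), i.e. 37·t ≡ 18 − 14 ≡ 4 (mod 45). Since 37^(−1) ≡ 28 (mod 45), t ≡ 28·4 ≡ 22 (mod 45). So x ≡ 14 + 37·22 = 828 (mod 1665).
Unique solution in [0, 1665): x = 828.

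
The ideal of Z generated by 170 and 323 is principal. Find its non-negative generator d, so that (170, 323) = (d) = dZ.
(170, 323) = (17); d = 17

In the PID Z, (a, b) is generated by gcd(a, b). Compute gcd(323, 170) with the extended Euclidean algorithm, tracking rows (r, s, t) with s·323 + t·170 = r:
  row A: (323, 1, 0)   [1·323 + 0·170 = 323]
  row B: (170, 0, 1)   [0·323 + 1·170 = 170]
  323 = 1·170 + 153   → row C = row A − 1·row B = (153, 1, −1)   [check: 1·323 − 1·170 = 153]
  170 = 1·153 + 17   → row D = row B − 1·row C = (17, −1, 2)   [check: −1·323 + 2·170 = 17]
  153 = 9·17 + 0   → remainder 0, stop. gcd = 17 (last nonzero row D).
So gcd(170, 323) = 17, with Bézout identity −1·323 + 2·170 = 17. Containment (⊇): the Bézout identity exhibits 17 as an element of (170, 323), giving (17) ⊆ (170, 323). Containment (⊆): since 17 | 170 and 17 | 323 (170 = 17·10, 323 = 17·19), every Z-linear combination of 170 and 323 is divisible by 17, so (170, 323) ⊆ (17). Therefore (170, 323) = (17), d = 17.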